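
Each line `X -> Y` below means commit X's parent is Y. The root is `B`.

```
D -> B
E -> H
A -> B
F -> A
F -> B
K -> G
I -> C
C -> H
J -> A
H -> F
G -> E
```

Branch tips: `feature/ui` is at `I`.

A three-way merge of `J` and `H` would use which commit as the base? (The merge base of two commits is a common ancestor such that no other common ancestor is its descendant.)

Ancestors of J: {A, B, J}.
Ancestors of H: {A, B, F, H}.
Common ancestors: {A, B}.
Among these, A is not an ancestor of any other common ancestor — it is the merge base.

A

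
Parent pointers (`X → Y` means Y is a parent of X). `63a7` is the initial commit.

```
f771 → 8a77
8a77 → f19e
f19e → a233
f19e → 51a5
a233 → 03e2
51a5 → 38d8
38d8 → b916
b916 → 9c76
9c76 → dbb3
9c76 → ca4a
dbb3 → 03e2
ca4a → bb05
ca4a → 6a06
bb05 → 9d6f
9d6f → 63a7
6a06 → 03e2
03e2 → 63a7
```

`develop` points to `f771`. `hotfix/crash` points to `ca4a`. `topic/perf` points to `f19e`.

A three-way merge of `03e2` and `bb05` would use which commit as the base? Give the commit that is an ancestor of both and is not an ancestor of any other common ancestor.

63a7

Ancestors of 03e2: {03e2, 63a7}.
Ancestors of bb05: {63a7, 9d6f, bb05}.
Common ancestors: {63a7}.
The only common ancestor is 63a7, so it is the merge base.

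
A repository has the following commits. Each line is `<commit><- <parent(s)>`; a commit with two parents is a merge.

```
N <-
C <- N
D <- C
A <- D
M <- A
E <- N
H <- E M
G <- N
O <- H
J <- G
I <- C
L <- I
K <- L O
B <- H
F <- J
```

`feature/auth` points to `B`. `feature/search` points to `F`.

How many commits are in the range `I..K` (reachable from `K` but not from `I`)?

8

Reachable from K: {A, C, D, E, H, I, K, L, M, N, O}.
Reachable from I: {C, I, N}.
In K's history but not I's: {A, D, E, H, K, L, M, O} — 8 commits.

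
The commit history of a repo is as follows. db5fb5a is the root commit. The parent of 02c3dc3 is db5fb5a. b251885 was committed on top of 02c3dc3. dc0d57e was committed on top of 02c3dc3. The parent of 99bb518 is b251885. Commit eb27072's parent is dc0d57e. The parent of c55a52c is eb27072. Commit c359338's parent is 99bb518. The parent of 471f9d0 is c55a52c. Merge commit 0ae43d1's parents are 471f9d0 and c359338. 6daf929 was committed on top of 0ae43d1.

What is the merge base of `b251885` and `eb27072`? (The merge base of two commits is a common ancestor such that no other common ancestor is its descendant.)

02c3dc3

Ancestors of b251885: {02c3dc3, b251885, db5fb5a}.
Ancestors of eb27072: {02c3dc3, db5fb5a, dc0d57e, eb27072}.
Common ancestors: {02c3dc3, db5fb5a}.
Among these, 02c3dc3 is not an ancestor of any other common ancestor — it is the merge base.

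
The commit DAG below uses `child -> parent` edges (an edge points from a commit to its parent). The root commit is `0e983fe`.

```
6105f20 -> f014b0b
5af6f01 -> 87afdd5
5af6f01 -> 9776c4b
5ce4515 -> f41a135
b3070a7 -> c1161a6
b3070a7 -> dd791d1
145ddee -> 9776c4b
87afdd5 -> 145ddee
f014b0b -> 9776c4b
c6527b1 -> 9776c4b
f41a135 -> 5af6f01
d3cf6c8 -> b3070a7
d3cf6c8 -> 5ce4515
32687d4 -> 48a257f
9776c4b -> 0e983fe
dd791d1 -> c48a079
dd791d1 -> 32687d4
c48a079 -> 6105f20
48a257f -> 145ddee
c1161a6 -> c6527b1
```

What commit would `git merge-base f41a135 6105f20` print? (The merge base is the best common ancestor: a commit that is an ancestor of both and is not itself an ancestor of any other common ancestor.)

Ancestors of f41a135: {0e983fe, 145ddee, 5af6f01, 87afdd5, 9776c4b, f41a135}.
Ancestors of 6105f20: {0e983fe, 6105f20, 9776c4b, f014b0b}.
Common ancestors: {0e983fe, 9776c4b}.
Among these, 9776c4b is not an ancestor of any other common ancestor — it is the merge base.

9776c4b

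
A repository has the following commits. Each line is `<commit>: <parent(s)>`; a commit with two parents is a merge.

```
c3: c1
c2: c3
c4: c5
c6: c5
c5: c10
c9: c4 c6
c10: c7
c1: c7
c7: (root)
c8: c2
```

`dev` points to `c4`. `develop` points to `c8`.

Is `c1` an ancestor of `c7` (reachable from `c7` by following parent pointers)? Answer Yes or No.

Ancestors of c7: {c7}.
c1 is not in that set, so it is not an ancestor of c7.

No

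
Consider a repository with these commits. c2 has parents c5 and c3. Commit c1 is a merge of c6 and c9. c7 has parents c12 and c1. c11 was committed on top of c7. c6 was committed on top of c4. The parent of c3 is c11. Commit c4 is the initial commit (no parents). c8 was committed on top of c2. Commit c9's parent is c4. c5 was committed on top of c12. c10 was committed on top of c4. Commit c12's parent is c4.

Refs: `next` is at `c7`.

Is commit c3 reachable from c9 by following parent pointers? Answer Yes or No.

No

Ancestors of c9: {c4, c9}.
c3 is not in that set, so it is not an ancestor of c9.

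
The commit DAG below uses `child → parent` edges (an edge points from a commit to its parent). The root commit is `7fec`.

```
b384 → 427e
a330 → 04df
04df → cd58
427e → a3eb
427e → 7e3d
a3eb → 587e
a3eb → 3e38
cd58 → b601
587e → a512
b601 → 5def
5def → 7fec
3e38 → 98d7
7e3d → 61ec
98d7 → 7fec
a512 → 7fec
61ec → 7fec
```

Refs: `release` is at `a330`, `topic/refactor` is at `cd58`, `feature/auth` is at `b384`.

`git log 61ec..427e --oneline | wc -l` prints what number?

7

Reachable from 427e: {3e38, 427e, 587e, 61ec, 7e3d, 7fec, 98d7, a3eb, a512}.
Reachable from 61ec: {61ec, 7fec}.
In 427e's history but not 61ec's: {3e38, 427e, 587e, 7e3d, 98d7, a3eb, a512} — 7 commits.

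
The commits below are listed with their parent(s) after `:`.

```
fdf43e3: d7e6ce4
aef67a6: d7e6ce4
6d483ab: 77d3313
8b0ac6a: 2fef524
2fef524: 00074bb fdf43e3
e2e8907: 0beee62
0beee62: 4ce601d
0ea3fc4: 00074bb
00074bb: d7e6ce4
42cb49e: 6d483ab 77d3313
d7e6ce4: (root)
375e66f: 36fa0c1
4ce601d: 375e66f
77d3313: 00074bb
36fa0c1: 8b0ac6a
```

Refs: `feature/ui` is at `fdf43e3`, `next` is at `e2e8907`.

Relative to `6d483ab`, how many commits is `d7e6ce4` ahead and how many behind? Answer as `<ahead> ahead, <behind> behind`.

0 ahead, 3 behind

Reachable from d7e6ce4: {d7e6ce4}.
Reachable from 6d483ab: {00074bb, 6d483ab, 77d3313, d7e6ce4}.
Only in d7e6ce4's history (ahead): {} — 0.
Only in 6d483ab's history (behind): {00074bb, 6d483ab, 77d3313} — 3.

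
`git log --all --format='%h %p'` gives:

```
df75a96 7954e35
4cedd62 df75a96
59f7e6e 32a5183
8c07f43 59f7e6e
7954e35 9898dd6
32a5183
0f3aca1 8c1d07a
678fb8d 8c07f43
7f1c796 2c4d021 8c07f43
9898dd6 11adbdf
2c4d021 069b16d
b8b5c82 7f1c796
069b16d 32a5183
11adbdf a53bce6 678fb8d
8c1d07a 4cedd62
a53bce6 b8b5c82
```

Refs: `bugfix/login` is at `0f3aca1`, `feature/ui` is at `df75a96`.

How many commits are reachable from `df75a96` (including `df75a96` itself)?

13

Walking parent pointers from df75a96: reachable set = {069b16d, 11adbdf, 2c4d021, 32a5183, 59f7e6e, 678fb8d, 7954e35, 7f1c796, 8c07f43, 9898dd6, a53bce6, b8b5c82, df75a96}.
That is 13 commits.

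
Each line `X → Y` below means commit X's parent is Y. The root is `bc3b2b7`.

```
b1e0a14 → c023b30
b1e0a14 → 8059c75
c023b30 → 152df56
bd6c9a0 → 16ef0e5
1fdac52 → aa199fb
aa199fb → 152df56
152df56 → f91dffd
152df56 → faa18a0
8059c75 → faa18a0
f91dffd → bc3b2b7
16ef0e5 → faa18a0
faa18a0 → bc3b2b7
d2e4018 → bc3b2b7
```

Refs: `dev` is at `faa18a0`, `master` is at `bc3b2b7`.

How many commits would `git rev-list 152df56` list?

4

Walking parent pointers from 152df56: reachable set = {152df56, bc3b2b7, f91dffd, faa18a0}.
That is 4 commits.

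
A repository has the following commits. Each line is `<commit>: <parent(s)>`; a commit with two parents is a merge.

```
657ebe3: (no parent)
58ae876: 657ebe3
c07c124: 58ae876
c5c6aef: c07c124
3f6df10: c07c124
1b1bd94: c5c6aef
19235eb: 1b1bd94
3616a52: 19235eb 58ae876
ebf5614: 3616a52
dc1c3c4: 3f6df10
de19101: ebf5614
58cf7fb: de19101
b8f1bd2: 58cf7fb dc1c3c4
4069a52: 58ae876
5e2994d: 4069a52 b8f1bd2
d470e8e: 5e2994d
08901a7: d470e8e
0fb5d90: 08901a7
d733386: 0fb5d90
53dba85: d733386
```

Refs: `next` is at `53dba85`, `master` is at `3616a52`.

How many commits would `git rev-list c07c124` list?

Walking parent pointers from c07c124: reachable set = {58ae876, 657ebe3, c07c124}.
That is 3 commits.

3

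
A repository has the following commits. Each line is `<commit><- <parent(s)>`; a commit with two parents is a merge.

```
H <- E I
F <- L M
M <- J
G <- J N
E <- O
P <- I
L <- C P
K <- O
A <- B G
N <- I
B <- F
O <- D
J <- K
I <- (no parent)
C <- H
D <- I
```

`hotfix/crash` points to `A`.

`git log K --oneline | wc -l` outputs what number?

4

Walking parent pointers from K: reachable set = {D, I, K, O}.
That is 4 commits.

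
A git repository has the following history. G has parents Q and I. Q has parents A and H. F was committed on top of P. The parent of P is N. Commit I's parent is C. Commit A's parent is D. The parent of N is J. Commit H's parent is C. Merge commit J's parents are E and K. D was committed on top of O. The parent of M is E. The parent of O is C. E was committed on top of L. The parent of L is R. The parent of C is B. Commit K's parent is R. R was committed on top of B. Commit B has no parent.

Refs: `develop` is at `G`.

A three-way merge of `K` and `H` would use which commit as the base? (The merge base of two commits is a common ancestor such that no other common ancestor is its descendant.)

Ancestors of K: {B, K, R}.
Ancestors of H: {B, C, H}.
Common ancestors: {B}.
The only common ancestor is B, so it is the merge base.

B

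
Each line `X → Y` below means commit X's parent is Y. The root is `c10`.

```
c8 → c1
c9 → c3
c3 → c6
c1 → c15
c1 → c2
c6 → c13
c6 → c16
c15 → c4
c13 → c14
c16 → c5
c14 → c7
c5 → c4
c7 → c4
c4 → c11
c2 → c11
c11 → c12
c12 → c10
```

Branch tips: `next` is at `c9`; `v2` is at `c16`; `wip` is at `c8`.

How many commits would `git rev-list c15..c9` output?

Reachable from c9: {c10, c11, c12, c13, c14, c16, c3, c4, c5, c6, c7, c9}.
Reachable from c15: {c10, c11, c12, c15, c4}.
In c9's history but not c15's: {c13, c14, c16, c3, c5, c6, c7, c9} — 8 commits.

8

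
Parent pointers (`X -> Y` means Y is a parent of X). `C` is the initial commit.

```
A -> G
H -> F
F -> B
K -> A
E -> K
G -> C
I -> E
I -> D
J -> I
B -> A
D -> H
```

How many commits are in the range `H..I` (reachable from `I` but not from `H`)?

4

Reachable from I: {A, B, C, D, E, F, G, H, I, K}.
Reachable from H: {A, B, C, F, G, H}.
In I's history but not H's: {D, E, I, K} — 4 commits.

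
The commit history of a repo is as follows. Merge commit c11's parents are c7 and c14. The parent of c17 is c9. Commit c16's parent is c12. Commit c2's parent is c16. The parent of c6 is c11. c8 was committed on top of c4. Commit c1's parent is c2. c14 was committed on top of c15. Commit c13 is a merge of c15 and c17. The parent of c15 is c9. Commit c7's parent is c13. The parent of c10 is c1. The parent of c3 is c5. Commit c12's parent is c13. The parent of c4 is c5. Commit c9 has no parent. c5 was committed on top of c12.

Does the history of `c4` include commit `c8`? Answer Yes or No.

No

Ancestors of c4: {c12, c13, c15, c17, c4, c5, c9}.
c8 is not in that set, so it is not an ancestor of c4.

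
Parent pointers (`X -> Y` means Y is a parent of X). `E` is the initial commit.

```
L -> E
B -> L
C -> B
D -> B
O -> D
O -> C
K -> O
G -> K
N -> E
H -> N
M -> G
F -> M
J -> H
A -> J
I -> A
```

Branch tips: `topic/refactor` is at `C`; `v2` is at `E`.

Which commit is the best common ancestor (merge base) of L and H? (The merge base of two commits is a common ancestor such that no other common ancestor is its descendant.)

E

Ancestors of L: {E, L}.
Ancestors of H: {E, H, N}.
Common ancestors: {E}.
The only common ancestor is E, so it is the merge base.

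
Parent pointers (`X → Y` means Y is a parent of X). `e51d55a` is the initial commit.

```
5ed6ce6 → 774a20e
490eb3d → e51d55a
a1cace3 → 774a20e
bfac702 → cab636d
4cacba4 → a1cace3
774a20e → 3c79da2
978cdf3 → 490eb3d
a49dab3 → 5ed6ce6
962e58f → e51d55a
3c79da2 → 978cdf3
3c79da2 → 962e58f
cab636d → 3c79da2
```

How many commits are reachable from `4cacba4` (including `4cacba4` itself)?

8

Walking parent pointers from 4cacba4: reachable set = {3c79da2, 490eb3d, 4cacba4, 774a20e, 962e58f, 978cdf3, a1cace3, e51d55a}.
That is 8 commits.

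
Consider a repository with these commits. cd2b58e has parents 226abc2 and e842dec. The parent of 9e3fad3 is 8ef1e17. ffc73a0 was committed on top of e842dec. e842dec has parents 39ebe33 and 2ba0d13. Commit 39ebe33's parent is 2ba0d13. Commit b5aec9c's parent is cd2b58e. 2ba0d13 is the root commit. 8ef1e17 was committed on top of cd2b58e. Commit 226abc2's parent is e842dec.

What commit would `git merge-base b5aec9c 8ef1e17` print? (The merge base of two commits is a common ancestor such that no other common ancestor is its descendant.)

Ancestors of b5aec9c: {226abc2, 2ba0d13, 39ebe33, b5aec9c, cd2b58e, e842dec}.
Ancestors of 8ef1e17: {226abc2, 2ba0d13, 39ebe33, 8ef1e17, cd2b58e, e842dec}.
Common ancestors: {226abc2, 2ba0d13, 39ebe33, cd2b58e, e842dec}.
Among these, cd2b58e is not an ancestor of any other common ancestor — it is the merge base.

cd2b58e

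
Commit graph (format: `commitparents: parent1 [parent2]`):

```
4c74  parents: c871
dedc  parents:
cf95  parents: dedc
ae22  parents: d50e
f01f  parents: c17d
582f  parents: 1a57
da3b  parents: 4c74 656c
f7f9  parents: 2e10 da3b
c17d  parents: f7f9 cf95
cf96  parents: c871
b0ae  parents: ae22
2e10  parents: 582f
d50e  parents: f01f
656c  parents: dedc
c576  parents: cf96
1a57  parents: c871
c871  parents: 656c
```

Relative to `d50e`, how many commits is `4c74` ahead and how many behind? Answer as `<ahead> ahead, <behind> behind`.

0 ahead, 9 behind

Reachable from 4c74: {4c74, 656c, c871, dedc}.
Reachable from d50e: {1a57, 2e10, 4c74, 582f, 656c, c17d, c871, cf95, d50e, da3b, dedc, f01f, f7f9}.
Only in 4c74's history (ahead): {} — 0.
Only in d50e's history (behind): {1a57, 2e10, 582f, c17d, cf95, d50e, da3b, f01f, f7f9} — 9.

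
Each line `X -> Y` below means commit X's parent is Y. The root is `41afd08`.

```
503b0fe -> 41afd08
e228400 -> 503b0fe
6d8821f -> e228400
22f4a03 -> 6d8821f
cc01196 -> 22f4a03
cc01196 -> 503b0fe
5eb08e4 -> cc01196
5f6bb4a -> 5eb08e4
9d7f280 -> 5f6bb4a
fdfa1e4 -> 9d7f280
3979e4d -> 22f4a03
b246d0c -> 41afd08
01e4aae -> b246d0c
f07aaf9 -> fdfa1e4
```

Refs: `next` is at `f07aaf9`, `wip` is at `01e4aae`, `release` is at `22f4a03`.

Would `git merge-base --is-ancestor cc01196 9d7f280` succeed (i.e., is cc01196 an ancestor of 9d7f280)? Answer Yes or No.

Ancestors of 9d7f280 (commits reachable by following parents): {22f4a03, 41afd08, 503b0fe, 5eb08e4, 5f6bb4a, 6d8821f, 9d7f280, cc01196, e228400}.
cc01196 is in that set, so it is an ancestor of 9d7f280.

Yes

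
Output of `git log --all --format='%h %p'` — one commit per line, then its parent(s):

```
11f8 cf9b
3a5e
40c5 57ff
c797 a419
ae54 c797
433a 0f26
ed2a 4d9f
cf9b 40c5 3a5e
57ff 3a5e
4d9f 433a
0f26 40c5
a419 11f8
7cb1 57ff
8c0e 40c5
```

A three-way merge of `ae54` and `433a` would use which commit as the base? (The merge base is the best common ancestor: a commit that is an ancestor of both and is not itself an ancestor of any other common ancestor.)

40c5

Ancestors of ae54: {11f8, 3a5e, 40c5, 57ff, a419, ae54, c797, cf9b}.
Ancestors of 433a: {0f26, 3a5e, 40c5, 433a, 57ff}.
Common ancestors: {3a5e, 40c5, 57ff}.
Among these, 40c5 is not an ancestor of any other common ancestor — it is the merge base.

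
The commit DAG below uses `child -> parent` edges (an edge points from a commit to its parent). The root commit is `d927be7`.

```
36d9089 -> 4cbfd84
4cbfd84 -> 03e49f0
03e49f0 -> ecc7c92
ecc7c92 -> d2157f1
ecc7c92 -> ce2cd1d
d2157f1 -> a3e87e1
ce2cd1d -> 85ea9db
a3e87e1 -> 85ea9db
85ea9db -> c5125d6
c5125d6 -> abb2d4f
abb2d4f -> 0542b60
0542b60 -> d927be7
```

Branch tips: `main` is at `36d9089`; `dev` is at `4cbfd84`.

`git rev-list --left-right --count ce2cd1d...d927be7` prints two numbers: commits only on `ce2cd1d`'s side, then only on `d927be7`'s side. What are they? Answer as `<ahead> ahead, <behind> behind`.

5 ahead, 0 behind

Reachable from ce2cd1d: {0542b60, 85ea9db, abb2d4f, c5125d6, ce2cd1d, d927be7}.
Reachable from d927be7: {d927be7}.
Only in ce2cd1d's history (ahead): {0542b60, 85ea9db, abb2d4f, c5125d6, ce2cd1d} — 5.
Only in d927be7's history (behind): {} — 0.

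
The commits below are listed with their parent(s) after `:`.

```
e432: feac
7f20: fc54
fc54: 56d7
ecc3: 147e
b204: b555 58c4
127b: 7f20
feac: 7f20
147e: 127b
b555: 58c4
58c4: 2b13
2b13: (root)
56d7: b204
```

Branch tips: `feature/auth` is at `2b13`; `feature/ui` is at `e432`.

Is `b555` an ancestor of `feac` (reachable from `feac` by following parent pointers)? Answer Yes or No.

Yes

Ancestors of feac (commits reachable by following parents): {2b13, 56d7, 58c4, 7f20, b204, b555, fc54, feac}.
b555 is in that set, so it is an ancestor of feac.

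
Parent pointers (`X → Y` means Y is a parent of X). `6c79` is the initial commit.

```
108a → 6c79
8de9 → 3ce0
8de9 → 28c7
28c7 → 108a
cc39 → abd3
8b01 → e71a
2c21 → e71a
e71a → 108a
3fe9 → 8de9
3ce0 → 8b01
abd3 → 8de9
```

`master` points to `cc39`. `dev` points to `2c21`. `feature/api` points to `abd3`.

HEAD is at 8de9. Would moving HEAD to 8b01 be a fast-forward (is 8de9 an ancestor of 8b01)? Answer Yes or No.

A fast-forward from 8de9 to 8b01 is possible iff 8de9 is an ancestor of 8b01.
Ancestors of 8b01: {108a, 6c79, 8b01, e71a}.
8de9 is not among them, so fast-forward is not possible.

No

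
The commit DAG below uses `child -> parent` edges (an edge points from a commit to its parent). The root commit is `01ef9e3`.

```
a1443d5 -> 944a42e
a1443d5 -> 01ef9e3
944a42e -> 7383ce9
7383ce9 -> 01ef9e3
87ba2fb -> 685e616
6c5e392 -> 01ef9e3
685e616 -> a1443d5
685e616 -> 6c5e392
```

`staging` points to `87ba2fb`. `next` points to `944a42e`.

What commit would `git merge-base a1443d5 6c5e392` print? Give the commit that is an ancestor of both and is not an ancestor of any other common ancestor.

01ef9e3

Ancestors of a1443d5: {01ef9e3, 7383ce9, 944a42e, a1443d5}.
Ancestors of 6c5e392: {01ef9e3, 6c5e392}.
Common ancestors: {01ef9e3}.
The only common ancestor is 01ef9e3, so it is the merge base.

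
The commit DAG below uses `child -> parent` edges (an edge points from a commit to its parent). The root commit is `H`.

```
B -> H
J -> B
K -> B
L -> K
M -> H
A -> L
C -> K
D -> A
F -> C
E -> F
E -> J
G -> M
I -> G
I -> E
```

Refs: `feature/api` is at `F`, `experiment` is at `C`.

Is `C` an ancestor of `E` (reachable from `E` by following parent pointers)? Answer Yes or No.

Yes

Ancestors of E (commits reachable by following parents): {B, C, E, F, H, J, K}.
C is in that set, so it is an ancestor of E.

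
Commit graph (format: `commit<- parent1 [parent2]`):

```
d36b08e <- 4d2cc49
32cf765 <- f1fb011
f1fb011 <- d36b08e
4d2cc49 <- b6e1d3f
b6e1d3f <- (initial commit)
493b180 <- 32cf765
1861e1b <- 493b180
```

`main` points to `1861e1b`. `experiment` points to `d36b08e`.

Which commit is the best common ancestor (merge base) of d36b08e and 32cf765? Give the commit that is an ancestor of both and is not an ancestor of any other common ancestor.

Ancestors of d36b08e: {4d2cc49, b6e1d3f, d36b08e}.
Ancestors of 32cf765: {32cf765, 4d2cc49, b6e1d3f, d36b08e, f1fb011}.
Common ancestors: {4d2cc49, b6e1d3f, d36b08e}.
Among these, d36b08e is not an ancestor of any other common ancestor — it is the merge base.

d36b08e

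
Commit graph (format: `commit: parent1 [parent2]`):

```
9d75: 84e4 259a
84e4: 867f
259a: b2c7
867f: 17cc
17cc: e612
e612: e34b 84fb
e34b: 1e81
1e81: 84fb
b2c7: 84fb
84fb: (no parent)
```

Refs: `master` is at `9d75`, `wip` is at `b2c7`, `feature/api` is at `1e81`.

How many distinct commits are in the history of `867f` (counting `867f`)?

6

Walking parent pointers from 867f: reachable set = {17cc, 1e81, 84fb, 867f, e34b, e612}.
That is 6 commits.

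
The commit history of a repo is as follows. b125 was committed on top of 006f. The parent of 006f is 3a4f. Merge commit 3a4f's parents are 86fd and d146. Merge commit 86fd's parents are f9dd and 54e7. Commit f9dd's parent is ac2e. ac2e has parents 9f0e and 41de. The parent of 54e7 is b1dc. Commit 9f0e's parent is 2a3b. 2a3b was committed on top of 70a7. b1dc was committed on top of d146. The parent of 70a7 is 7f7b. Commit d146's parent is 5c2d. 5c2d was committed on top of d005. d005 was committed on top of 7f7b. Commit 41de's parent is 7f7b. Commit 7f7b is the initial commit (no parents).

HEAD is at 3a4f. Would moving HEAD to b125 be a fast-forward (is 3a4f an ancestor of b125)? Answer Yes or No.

Yes

A fast-forward from 3a4f to b125 is possible iff 3a4f is an ancestor of b125.
Ancestors of b125: {006f, 2a3b, 3a4f, 41de, 54e7, 5c2d, 70a7, 7f7b, 86fd, 9f0e, ac2e, b125, b1dc, d005, d146, f9dd}.
3a4f is among them, so fast-forward is possible.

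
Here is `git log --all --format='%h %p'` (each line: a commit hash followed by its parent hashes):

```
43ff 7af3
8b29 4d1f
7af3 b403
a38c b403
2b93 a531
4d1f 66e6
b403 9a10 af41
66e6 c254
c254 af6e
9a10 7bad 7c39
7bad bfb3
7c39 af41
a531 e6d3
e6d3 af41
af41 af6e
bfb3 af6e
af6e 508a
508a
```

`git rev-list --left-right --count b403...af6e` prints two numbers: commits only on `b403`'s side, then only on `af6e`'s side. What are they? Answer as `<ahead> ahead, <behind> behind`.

6 ahead, 0 behind

Reachable from b403: {508a, 7bad, 7c39, 9a10, af41, af6e, b403, bfb3}.
Reachable from af6e: {508a, af6e}.
Only in b403's history (ahead): {7bad, 7c39, 9a10, af41, b403, bfb3} — 6.
Only in af6e's history (behind): {} — 0.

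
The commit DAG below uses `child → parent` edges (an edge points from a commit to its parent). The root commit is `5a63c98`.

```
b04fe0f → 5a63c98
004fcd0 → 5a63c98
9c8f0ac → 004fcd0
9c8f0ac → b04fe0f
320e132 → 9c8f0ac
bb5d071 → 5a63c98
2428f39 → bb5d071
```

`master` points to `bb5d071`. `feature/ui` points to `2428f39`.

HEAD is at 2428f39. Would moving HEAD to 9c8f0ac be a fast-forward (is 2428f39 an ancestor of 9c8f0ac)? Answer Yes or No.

A fast-forward from 2428f39 to 9c8f0ac is possible iff 2428f39 is an ancestor of 9c8f0ac.
Ancestors of 9c8f0ac: {004fcd0, 5a63c98, 9c8f0ac, b04fe0f}.
2428f39 is not among them, so fast-forward is not possible.

No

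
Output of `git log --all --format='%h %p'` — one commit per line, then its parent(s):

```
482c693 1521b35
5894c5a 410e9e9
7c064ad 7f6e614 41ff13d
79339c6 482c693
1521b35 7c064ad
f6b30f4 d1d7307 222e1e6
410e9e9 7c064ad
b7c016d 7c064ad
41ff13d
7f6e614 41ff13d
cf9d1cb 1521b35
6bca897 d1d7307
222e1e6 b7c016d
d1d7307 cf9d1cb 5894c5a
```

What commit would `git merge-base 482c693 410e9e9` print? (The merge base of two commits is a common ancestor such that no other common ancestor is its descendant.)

7c064ad

Ancestors of 482c693: {1521b35, 41ff13d, 482c693, 7c064ad, 7f6e614}.
Ancestors of 410e9e9: {410e9e9, 41ff13d, 7c064ad, 7f6e614}.
Common ancestors: {41ff13d, 7c064ad, 7f6e614}.
Among these, 7c064ad is not an ancestor of any other common ancestor — it is the merge base.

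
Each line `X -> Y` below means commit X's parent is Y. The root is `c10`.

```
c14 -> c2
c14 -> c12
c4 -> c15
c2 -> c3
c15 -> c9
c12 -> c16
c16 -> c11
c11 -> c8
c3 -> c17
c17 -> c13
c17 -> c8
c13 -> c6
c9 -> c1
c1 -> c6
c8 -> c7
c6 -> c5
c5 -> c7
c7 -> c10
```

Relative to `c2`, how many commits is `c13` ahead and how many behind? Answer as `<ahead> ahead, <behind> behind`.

Reachable from c13: {c10, c13, c5, c6, c7}.
Reachable from c2: {c10, c13, c17, c2, c3, c5, c6, c7, c8}.
Only in c13's history (ahead): {} — 0.
Only in c2's history (behind): {c17, c2, c3, c8} — 4.

0 ahead, 4 behind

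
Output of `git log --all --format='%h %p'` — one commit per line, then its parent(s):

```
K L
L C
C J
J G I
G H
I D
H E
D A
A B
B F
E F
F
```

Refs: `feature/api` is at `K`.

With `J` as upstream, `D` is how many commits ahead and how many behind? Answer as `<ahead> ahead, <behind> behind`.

0 ahead, 5 behind

Reachable from D: {A, B, D, F}.
Reachable from J: {A, B, D, E, F, G, H, I, J}.
Only in D's history (ahead): {} — 0.
Only in J's history (behind): {E, G, H, I, J} — 5.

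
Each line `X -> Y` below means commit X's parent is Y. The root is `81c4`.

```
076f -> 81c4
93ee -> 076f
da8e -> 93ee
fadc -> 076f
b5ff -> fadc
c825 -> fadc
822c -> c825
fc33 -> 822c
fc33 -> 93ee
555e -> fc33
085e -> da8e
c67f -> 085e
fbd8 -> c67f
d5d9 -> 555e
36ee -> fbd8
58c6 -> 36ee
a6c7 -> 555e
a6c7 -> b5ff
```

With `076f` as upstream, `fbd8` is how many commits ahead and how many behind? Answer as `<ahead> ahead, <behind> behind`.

5 ahead, 0 behind

Reachable from fbd8: {076f, 085e, 81c4, 93ee, c67f, da8e, fbd8}.
Reachable from 076f: {076f, 81c4}.
Only in fbd8's history (ahead): {085e, 93ee, c67f, da8e, fbd8} — 5.
Only in 076f's history (behind): {} — 0.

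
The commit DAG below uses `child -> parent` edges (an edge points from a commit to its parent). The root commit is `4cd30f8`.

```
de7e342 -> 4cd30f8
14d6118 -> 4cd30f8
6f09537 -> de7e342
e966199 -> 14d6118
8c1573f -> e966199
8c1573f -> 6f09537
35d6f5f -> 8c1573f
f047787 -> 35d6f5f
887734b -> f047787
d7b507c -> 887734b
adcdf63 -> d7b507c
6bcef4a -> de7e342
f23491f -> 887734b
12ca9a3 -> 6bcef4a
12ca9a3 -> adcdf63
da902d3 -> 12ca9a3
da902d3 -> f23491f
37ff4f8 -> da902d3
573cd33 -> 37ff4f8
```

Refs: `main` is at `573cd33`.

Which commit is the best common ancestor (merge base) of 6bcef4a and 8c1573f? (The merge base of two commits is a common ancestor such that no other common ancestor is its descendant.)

Ancestors of 6bcef4a: {4cd30f8, 6bcef4a, de7e342}.
Ancestors of 8c1573f: {14d6118, 4cd30f8, 6f09537, 8c1573f, de7e342, e966199}.
Common ancestors: {4cd30f8, de7e342}.
Among these, de7e342 is not an ancestor of any other common ancestor — it is the merge base.

de7e342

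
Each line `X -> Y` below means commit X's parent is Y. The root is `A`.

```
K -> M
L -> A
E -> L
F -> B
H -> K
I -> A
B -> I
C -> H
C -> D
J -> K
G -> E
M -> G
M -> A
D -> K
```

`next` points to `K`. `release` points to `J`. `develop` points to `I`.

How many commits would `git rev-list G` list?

4

Walking parent pointers from G: reachable set = {A, E, G, L}.
That is 4 commits.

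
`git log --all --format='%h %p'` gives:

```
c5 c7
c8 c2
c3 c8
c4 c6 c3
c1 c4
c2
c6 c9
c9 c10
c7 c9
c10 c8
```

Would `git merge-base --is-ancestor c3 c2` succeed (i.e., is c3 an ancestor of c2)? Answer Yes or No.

Ancestors of c2: {c2}.
c3 is not in that set, so it is not an ancestor of c2.

No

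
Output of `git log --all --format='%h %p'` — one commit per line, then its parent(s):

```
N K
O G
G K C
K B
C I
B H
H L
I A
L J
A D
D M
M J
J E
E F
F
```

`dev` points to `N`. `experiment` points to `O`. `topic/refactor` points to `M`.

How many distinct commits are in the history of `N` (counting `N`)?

Walking parent pointers from N: reachable set = {B, E, F, H, J, K, L, N}.
That is 8 commits.

8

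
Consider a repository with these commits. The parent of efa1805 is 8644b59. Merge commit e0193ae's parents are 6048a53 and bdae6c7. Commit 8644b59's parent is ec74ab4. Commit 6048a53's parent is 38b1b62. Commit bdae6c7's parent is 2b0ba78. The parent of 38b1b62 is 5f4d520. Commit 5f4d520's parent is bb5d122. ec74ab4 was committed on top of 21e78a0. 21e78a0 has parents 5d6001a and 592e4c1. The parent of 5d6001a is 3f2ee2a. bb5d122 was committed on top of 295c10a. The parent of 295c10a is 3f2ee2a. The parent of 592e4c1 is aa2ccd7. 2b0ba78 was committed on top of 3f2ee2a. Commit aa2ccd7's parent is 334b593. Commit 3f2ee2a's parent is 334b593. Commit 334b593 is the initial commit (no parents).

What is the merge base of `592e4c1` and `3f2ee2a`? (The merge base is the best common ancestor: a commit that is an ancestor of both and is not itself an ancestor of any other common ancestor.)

Ancestors of 592e4c1: {334b593, 592e4c1, aa2ccd7}.
Ancestors of 3f2ee2a: {334b593, 3f2ee2a}.
Common ancestors: {334b593}.
The only common ancestor is 334b593, so it is the merge base.

334b593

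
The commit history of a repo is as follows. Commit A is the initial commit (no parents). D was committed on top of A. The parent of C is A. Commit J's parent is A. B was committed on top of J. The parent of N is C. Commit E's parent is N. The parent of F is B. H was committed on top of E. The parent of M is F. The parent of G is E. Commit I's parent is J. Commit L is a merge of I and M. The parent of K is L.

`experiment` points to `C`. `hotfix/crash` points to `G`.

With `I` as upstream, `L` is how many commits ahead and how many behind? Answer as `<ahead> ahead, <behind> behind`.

Reachable from L: {A, B, F, I, J, L, M}.
Reachable from I: {A, I, J}.
Only in L's history (ahead): {B, F, L, M} — 4.
Only in I's history (behind): {} — 0.

4 ahead, 0 behind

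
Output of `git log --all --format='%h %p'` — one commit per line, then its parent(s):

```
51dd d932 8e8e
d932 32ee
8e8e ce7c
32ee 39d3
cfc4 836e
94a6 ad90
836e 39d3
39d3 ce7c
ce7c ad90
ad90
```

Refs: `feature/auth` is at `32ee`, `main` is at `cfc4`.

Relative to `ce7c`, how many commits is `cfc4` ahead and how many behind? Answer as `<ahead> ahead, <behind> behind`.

3 ahead, 0 behind

Reachable from cfc4: {39d3, 836e, ad90, ce7c, cfc4}.
Reachable from ce7c: {ad90, ce7c}.
Only in cfc4's history (ahead): {39d3, 836e, cfc4} — 3.
Only in ce7c's history (behind): {} — 0.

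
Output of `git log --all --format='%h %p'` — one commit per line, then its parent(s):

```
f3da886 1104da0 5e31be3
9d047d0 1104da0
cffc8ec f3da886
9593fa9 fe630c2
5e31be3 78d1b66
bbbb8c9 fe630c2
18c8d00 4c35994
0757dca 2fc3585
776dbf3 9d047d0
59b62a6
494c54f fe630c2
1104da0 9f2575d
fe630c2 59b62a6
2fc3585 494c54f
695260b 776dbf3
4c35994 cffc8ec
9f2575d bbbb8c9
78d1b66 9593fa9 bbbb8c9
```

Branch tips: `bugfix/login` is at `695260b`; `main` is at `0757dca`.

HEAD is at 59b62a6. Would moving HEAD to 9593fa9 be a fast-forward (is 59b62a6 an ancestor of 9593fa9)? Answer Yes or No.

Yes

A fast-forward from 59b62a6 to 9593fa9 is possible iff 59b62a6 is an ancestor of 9593fa9.
Ancestors of 9593fa9: {59b62a6, 9593fa9, fe630c2}.
59b62a6 is among them, so fast-forward is possible.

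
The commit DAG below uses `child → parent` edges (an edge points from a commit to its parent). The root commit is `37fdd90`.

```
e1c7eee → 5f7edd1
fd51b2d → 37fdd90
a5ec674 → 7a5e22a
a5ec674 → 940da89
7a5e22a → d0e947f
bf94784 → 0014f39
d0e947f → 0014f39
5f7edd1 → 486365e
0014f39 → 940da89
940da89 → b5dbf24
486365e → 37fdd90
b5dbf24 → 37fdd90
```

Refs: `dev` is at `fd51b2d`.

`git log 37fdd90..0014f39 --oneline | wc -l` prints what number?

Reachable from 0014f39: {0014f39, 37fdd90, 940da89, b5dbf24}.
Reachable from 37fdd90: {37fdd90}.
In 0014f39's history but not 37fdd90's: {0014f39, 940da89, b5dbf24} — 3 commits.

3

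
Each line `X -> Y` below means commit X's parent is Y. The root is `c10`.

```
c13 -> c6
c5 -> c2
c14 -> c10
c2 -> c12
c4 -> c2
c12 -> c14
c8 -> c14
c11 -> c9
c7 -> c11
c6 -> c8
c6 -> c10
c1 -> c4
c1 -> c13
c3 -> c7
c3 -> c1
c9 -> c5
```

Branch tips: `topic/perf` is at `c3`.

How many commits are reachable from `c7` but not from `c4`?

4

Reachable from c7: {c10, c11, c12, c14, c2, c5, c7, c9}.
Reachable from c4: {c10, c12, c14, c2, c4}.
In c7's history but not c4's: {c11, c5, c7, c9} — 4 commits.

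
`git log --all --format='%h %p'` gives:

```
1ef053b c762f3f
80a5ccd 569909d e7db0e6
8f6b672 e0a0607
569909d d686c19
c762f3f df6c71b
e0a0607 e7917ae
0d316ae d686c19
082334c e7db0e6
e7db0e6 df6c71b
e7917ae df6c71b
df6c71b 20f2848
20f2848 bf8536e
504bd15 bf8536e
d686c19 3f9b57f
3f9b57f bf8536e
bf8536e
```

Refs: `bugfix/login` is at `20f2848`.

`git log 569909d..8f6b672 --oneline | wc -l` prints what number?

Reachable from 8f6b672: {20f2848, 8f6b672, bf8536e, df6c71b, e0a0607, e7917ae}.
Reachable from 569909d: {3f9b57f, 569909d, bf8536e, d686c19}.
In 8f6b672's history but not 569909d's: {20f2848, 8f6b672, df6c71b, e0a0607, e7917ae} — 5 commits.

5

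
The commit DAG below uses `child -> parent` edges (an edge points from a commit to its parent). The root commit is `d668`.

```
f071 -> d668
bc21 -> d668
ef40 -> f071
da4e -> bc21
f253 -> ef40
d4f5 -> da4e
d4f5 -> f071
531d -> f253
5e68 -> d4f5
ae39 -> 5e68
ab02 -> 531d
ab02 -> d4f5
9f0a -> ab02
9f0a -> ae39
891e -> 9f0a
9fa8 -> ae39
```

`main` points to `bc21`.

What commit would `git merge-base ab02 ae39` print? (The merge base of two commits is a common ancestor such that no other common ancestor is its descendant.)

d4f5

Ancestors of ab02: {531d, ab02, bc21, d4f5, d668, da4e, ef40, f071, f253}.
Ancestors of ae39: {5e68, ae39, bc21, d4f5, d668, da4e, f071}.
Common ancestors: {bc21, d4f5, d668, da4e, f071}.
Among these, d4f5 is not an ancestor of any other common ancestor — it is the merge base.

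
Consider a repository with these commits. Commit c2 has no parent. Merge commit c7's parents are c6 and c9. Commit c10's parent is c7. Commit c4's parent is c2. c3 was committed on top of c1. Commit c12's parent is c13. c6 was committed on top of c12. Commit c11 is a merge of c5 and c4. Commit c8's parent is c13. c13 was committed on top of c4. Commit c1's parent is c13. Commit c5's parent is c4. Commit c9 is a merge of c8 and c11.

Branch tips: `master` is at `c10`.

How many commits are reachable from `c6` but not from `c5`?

3

Reachable from c6: {c12, c13, c2, c4, c6}.
Reachable from c5: {c2, c4, c5}.
In c6's history but not c5's: {c12, c13, c6} — 3 commits.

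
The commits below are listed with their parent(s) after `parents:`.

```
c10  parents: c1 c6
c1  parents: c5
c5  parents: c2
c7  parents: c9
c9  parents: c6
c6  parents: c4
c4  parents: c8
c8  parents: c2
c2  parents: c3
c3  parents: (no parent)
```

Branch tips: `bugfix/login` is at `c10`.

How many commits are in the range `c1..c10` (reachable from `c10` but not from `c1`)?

4

Reachable from c10: {c1, c10, c2, c3, c4, c5, c6, c8}.
Reachable from c1: {c1, c2, c3, c5}.
In c10's history but not c1's: {c10, c4, c6, c8} — 4 commits.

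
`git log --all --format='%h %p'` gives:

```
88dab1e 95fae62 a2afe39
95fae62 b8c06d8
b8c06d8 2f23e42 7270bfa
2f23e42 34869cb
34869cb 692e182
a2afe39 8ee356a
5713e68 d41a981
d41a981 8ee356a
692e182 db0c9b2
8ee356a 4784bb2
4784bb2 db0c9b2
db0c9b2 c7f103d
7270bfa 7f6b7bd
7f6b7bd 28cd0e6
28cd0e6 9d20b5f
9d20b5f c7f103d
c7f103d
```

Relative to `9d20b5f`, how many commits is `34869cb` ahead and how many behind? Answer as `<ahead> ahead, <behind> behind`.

3 ahead, 1 behind

Reachable from 34869cb: {34869cb, 692e182, c7f103d, db0c9b2}.
Reachable from 9d20b5f: {9d20b5f, c7f103d}.
Only in 34869cb's history (ahead): {34869cb, 692e182, db0c9b2} — 3.
Only in 9d20b5f's history (behind): {9d20b5f} — 1.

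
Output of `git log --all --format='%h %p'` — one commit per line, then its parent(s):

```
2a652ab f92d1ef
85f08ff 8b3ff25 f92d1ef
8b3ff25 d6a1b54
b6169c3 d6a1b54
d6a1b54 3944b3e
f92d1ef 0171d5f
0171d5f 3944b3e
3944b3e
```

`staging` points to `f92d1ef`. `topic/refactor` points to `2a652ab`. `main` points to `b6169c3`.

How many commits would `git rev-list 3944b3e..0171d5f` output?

Reachable from 0171d5f: {0171d5f, 3944b3e}.
Reachable from 3944b3e: {3944b3e}.
In 0171d5f's history but not 3944b3e's: {0171d5f} — 1 commit.

1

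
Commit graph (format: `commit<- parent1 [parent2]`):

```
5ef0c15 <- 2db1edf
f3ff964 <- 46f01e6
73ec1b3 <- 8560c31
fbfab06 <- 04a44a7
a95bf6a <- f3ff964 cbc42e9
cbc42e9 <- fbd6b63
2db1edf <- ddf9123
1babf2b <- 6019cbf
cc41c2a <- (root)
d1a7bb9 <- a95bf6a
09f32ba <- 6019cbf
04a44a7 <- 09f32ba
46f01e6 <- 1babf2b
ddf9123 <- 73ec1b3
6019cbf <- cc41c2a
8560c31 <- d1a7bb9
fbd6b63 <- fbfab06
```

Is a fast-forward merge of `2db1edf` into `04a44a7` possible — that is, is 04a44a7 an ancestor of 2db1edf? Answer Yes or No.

Yes

A fast-forward from 04a44a7 to 2db1edf is possible iff 04a44a7 is an ancestor of 2db1edf.
Ancestors of 2db1edf: {04a44a7, 09f32ba, 1babf2b, 2db1edf, 46f01e6, 6019cbf, 73ec1b3, 8560c31, a95bf6a, cbc42e9, cc41c2a, d1a7bb9, ddf9123, f3ff964, fbd6b63, fbfab06}.
04a44a7 is among them, so fast-forward is possible.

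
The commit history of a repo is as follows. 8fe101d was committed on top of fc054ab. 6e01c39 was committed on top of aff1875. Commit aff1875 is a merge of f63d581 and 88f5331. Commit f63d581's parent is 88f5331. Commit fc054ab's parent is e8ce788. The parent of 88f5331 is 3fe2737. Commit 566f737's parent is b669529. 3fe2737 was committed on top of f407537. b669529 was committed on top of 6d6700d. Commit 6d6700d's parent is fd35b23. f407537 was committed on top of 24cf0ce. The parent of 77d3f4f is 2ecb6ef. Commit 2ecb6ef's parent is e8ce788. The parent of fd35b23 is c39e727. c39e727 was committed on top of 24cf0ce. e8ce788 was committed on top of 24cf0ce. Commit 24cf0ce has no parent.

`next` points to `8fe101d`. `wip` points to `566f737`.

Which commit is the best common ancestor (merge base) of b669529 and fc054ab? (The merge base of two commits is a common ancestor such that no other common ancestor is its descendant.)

24cf0ce

Ancestors of b669529: {24cf0ce, 6d6700d, b669529, c39e727, fd35b23}.
Ancestors of fc054ab: {24cf0ce, e8ce788, fc054ab}.
Common ancestors: {24cf0ce}.
The only common ancestor is 24cf0ce, so it is the merge base.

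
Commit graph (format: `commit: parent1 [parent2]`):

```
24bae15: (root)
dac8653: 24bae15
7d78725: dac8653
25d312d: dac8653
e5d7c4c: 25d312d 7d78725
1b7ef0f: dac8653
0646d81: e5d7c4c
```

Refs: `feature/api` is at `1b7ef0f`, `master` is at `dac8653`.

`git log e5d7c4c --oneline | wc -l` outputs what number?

5

Walking parent pointers from e5d7c4c: reachable set = {24bae15, 25d312d, 7d78725, dac8653, e5d7c4c}.
That is 5 commits.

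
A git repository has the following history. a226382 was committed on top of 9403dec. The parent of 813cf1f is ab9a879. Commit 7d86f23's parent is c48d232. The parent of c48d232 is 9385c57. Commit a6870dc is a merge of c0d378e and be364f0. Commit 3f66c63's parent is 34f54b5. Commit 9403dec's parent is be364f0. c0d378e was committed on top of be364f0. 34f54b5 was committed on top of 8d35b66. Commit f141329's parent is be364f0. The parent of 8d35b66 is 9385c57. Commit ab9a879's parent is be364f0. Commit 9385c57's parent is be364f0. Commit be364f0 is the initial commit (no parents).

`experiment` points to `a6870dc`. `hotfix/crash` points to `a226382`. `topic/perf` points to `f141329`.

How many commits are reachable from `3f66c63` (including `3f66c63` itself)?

5

Walking parent pointers from 3f66c63: reachable set = {34f54b5, 3f66c63, 8d35b66, 9385c57, be364f0}.
That is 5 commits.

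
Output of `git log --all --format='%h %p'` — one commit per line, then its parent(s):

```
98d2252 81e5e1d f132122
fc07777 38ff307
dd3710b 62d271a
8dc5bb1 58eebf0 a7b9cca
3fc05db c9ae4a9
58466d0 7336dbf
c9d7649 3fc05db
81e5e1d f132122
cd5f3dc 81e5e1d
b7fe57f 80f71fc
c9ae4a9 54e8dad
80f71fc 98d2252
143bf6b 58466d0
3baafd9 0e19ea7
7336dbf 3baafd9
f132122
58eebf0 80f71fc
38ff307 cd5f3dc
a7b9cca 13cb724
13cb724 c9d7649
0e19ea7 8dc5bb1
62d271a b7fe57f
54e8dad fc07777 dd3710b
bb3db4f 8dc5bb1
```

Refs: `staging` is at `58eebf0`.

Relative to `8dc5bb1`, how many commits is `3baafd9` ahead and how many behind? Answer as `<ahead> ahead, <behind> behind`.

Reachable from 3baafd9: {0e19ea7, 13cb724, 38ff307, 3baafd9, 3fc05db, 54e8dad, 58eebf0, 62d271a, 80f71fc, 81e5e1d, 8dc5bb1, 98d2252, a7b9cca, b7fe57f, c9ae4a9, c9d7649, cd5f3dc, dd3710b, f132122, fc07777}.
Reachable from 8dc5bb1: {13cb724, 38ff307, 3fc05db, 54e8dad, 58eebf0, 62d271a, 80f71fc, 81e5e1d, 8dc5bb1, 98d2252, a7b9cca, b7fe57f, c9ae4a9, c9d7649, cd5f3dc, dd3710b, f132122, fc07777}.
Only in 3baafd9's history (ahead): {0e19ea7, 3baafd9} — 2.
Only in 8dc5bb1's history (behind): {} — 0.

2 ahead, 0 behind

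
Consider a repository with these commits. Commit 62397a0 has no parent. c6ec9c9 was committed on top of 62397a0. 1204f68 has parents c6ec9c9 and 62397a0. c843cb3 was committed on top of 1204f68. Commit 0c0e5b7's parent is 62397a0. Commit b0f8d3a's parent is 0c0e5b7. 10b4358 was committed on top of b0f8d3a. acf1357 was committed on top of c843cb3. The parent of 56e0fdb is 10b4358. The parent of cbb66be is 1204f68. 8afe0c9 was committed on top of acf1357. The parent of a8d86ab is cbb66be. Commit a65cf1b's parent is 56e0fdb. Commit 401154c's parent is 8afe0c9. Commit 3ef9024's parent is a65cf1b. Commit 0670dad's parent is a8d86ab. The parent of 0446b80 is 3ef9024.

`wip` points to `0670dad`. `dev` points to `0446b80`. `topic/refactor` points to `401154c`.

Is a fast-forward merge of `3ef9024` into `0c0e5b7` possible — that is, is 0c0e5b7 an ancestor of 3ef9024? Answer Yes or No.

Yes

A fast-forward from 0c0e5b7 to 3ef9024 is possible iff 0c0e5b7 is an ancestor of 3ef9024.
Ancestors of 3ef9024: {0c0e5b7, 10b4358, 3ef9024, 56e0fdb, 62397a0, a65cf1b, b0f8d3a}.
0c0e5b7 is among them, so fast-forward is possible.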